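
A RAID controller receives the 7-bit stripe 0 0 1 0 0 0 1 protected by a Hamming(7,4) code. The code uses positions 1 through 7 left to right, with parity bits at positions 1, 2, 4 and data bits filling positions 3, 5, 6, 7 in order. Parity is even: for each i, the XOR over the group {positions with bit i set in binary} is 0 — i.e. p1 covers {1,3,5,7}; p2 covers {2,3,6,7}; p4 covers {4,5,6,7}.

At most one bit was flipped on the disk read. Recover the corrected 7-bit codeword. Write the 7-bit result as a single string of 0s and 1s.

s1 (pos 1,3,5,7): 0⊕1⊕0⊕1 = 0
s2 (pos 2,3,6,7): 0⊕1⊕0⊕1 = 0
s4 (pos 4,5,6,7): 0⊕0⊕0⊕1 = 1
Syndrome s4…s1 = 100 → error at position 4.
Flip position 4: 0010001 → 0011001

0011001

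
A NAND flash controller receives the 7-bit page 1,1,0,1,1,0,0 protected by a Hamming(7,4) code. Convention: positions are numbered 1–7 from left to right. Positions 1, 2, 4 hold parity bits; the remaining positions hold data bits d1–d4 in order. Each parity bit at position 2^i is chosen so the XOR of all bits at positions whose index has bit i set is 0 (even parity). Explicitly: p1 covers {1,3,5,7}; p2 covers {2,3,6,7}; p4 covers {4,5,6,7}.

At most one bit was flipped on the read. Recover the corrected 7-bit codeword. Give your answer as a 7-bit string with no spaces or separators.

s1 (pos 1,3,5,7): 1⊕0⊕1⊕0 = 0
s2 (pos 2,3,6,7): 1⊕0⊕0⊕0 = 1
s4 (pos 4,5,6,7): 1⊕1⊕0⊕0 = 0
Syndrome s4…s1 = 010 → error at position 2.
Flip position 2: 1101100 → 1001100

1001100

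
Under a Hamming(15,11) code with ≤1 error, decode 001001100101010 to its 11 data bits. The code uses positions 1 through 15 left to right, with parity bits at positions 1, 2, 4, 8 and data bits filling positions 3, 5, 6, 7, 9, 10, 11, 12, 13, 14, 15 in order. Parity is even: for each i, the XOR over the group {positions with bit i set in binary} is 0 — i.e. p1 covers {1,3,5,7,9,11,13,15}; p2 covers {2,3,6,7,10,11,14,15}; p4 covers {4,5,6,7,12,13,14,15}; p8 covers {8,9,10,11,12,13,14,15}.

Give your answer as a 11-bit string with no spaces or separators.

10110001010

s1 (pos 1,3,5,7,9,11,13,15): 0⊕1⊕0⊕1⊕0⊕0⊕0⊕0 = 0
s2 (pos 2,3,6,7,10,11,14,15): 0⊕1⊕1⊕1⊕1⊕0⊕1⊕0 = 1
s4 (pos 4,5,6,7,12,13,14,15): 0⊕0⊕1⊕1⊕1⊕0⊕1⊕0 = 0
s8 (pos 8,9,10,11,12,13,14,15): 0⊕0⊕1⊕0⊕1⊕0⊕1⊕0 = 1
Syndrome s8…s1 = 1010 → error at position 10.
Flip position 10: 001001100101010 → 001001100001010
Read data bits from positions 3,5,6,7,9,10,11,12,13,14,15: 10110001010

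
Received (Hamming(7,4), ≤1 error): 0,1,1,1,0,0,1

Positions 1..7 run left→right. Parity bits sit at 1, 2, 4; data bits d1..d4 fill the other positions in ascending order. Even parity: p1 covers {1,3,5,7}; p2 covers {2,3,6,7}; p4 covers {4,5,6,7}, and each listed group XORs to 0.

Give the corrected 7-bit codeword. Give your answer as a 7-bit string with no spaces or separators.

s1 (pos 1,3,5,7): 0⊕1⊕0⊕1 = 0
s2 (pos 2,3,6,7): 1⊕1⊕0⊕1 = 1
s4 (pos 4,5,6,7): 1⊕0⊕0⊕1 = 0
Syndrome s4…s1 = 010 → error at position 2.
Flip position 2: 0111001 → 0011001

0011001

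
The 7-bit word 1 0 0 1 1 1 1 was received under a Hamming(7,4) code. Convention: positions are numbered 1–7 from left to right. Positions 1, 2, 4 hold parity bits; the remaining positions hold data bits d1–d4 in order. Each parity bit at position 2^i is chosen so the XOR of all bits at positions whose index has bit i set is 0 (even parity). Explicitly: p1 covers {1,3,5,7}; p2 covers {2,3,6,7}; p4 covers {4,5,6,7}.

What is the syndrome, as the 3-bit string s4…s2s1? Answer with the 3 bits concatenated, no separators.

001

s1 (pos 1,3,5,7): 1⊕0⊕1⊕1 = 1
s2 (pos 2,3,6,7): 0⊕0⊕1⊕1 = 0
s4 (pos 4,5,6,7): 1⊕1⊕1⊕1 = 0
Syndrome s4…s1 = 001 → error at position 1.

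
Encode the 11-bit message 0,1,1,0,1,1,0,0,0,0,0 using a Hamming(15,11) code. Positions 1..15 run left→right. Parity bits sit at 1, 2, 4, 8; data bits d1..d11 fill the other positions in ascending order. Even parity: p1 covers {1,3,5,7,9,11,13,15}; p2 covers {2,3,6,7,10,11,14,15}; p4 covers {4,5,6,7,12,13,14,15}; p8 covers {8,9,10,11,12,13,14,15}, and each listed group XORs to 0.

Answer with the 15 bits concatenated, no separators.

Place data at non-parity positions: p1 p2 0 p4 1 1 0 p8 1 1 0 0 0 0 0
p1 (pos 1,3,5,7,9,11,13,15): XOR of data positions = 0⊕1⊕0⊕1⊕0⊕0⊕0 = 0
p2 (pos 2,3,6,7,10,11,14,15): XOR of data positions = 0⊕1⊕0⊕1⊕0⊕0⊕0 = 0
p4 (pos 4,5,6,7,12,13,14,15): XOR of data positions = 1⊕1⊕0⊕0⊕0⊕0⊕0 = 0
p8 (pos 8,9,10,11,12,13,14,15): XOR of data positions = 1⊕1⊕0⊕0⊕0⊕0⊕0 = 0
Codeword: 000011001100000

000011001100000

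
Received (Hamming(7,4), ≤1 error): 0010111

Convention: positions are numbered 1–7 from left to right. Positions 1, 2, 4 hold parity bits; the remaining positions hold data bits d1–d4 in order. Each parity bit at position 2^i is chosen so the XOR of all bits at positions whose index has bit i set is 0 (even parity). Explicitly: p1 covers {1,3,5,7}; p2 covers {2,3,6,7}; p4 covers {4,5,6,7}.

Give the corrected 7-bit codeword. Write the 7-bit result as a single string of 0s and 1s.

0010110

s1 (pos 1,3,5,7): 0⊕1⊕1⊕1 = 1
s2 (pos 2,3,6,7): 0⊕1⊕1⊕1 = 1
s4 (pos 4,5,6,7): 0⊕1⊕1⊕1 = 1
Syndrome s4…s1 = 111 → error at position 7.
Flip position 7: 0010111 → 0010110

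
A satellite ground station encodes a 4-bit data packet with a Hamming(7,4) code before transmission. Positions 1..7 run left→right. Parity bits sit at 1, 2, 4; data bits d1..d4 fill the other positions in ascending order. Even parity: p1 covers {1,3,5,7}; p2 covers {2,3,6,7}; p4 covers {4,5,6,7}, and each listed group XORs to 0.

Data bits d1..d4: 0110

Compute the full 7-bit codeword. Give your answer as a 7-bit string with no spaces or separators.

Place data at non-parity positions: p1 p2 0 p4 1 1 0
p1 (pos 1,3,5,7): XOR of data positions = 0⊕1⊕0 = 1
p2 (pos 2,3,6,7): XOR of data positions = 0⊕1⊕0 = 1
p4 (pos 4,5,6,7): XOR of data positions = 1⊕1⊕0 = 0
Codeword: 1100110

1100110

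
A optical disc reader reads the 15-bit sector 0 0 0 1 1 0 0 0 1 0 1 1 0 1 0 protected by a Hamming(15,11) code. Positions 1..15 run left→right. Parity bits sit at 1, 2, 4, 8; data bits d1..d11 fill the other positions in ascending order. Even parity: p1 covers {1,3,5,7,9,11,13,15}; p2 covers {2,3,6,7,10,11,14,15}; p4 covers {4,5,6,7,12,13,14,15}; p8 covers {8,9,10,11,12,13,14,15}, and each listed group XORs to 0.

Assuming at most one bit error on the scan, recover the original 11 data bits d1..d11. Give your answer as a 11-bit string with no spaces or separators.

s1 (pos 1,3,5,7,9,11,13,15): 0⊕0⊕1⊕0⊕1⊕1⊕0⊕0 = 1
s2 (pos 2,3,6,7,10,11,14,15): 0⊕0⊕0⊕0⊕0⊕1⊕1⊕0 = 0
s4 (pos 4,5,6,7,12,13,14,15): 1⊕1⊕0⊕0⊕1⊕0⊕1⊕0 = 0
s8 (pos 8,9,10,11,12,13,14,15): 0⊕1⊕0⊕1⊕1⊕0⊕1⊕0 = 0
Syndrome s8…s1 = 0001 → error at position 1.
Flip position 1: 000110001011010 → 100110001011010
Read data bits from positions 3,5,6,7,9,10,11,12,13,14,15: 01001011010

01001011010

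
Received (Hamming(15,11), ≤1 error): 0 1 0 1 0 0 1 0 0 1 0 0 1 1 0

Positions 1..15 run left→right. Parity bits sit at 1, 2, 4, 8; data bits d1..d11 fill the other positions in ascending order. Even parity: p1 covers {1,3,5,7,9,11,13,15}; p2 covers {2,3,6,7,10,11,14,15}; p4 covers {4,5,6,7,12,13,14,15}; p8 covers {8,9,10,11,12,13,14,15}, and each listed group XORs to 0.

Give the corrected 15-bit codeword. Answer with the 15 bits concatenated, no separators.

s1 (pos 1,3,5,7,9,11,13,15): 0⊕0⊕0⊕1⊕0⊕0⊕1⊕0 = 0
s2 (pos 2,3,6,7,10,11,14,15): 1⊕0⊕0⊕1⊕1⊕0⊕1⊕0 = 0
s4 (pos 4,5,6,7,12,13,14,15): 1⊕0⊕0⊕1⊕0⊕1⊕1⊕0 = 0
s8 (pos 8,9,10,11,12,13,14,15): 0⊕0⊕1⊕0⊕0⊕1⊕1⊕0 = 1
Syndrome s8…s1 = 1000 → error at position 8.
Flip position 8: 010100100100110 → 010100110100110

010100110100110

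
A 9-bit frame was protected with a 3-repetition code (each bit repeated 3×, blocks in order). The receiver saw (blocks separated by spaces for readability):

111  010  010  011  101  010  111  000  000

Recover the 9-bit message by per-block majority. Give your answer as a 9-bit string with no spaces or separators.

Block 1 (111): 3 ones → 1
Block 2 (010): 1 one → 0
Block 3 (010): 1 one → 0
Block 4 (011): 2 ones → 1
Block 5 (101): 2 ones → 1
Block 6 (010): 1 one → 0
Block 7 (111): 3 ones → 1
Block 8 (000): 0 ones → 0
Block 9 (000): 0 ones → 0

100110100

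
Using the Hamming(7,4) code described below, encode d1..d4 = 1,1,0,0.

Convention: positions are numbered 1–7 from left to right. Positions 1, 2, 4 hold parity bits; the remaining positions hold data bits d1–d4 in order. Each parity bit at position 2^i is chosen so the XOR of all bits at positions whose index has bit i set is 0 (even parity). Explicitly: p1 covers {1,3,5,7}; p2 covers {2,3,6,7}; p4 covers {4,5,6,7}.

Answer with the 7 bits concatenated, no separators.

0111100

Place data at non-parity positions: p1 p2 1 p4 1 0 0
p1 (pos 1,3,5,7): XOR of data positions = 1⊕1⊕0 = 0
p2 (pos 2,3,6,7): XOR of data positions = 1⊕0⊕0 = 1
p4 (pos 4,5,6,7): XOR of data positions = 1⊕0⊕0 = 1
Codeword: 0111100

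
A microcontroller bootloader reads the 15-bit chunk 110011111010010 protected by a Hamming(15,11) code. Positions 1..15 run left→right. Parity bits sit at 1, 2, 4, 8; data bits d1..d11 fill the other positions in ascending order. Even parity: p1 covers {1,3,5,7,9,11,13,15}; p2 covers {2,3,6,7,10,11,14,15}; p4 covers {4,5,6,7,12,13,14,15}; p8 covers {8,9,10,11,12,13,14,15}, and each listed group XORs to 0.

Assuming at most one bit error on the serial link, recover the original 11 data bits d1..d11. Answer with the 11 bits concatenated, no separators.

s1 (pos 1,3,5,7,9,11,13,15): 1⊕0⊕1⊕1⊕1⊕1⊕0⊕0 = 1
s2 (pos 2,3,6,7,10,11,14,15): 1⊕0⊕1⊕1⊕0⊕1⊕1⊕0 = 1
s4 (pos 4,5,6,7,12,13,14,15): 0⊕1⊕1⊕1⊕0⊕0⊕1⊕0 = 0
s8 (pos 8,9,10,11,12,13,14,15): 1⊕1⊕0⊕1⊕0⊕0⊕1⊕0 = 0
Syndrome s8…s1 = 0011 → error at position 3.
Flip position 3: 110011111010010 → 111011111010010
Read data bits from positions 3,5,6,7,9,10,11,12,13,14,15: 11111010010

11111010010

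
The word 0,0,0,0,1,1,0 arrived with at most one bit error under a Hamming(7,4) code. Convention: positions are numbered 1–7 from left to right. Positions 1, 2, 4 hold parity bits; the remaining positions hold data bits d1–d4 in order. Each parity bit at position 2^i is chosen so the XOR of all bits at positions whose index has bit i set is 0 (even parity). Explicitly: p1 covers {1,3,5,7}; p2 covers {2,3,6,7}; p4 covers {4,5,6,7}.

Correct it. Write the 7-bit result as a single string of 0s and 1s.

s1 (pos 1,3,5,7): 0⊕0⊕1⊕0 = 1
s2 (pos 2,3,6,7): 0⊕0⊕1⊕0 = 1
s4 (pos 4,5,6,7): 0⊕1⊕1⊕0 = 0
Syndrome s4…s1 = 011 → error at position 3.
Flip position 3: 0000110 → 0010110

0010110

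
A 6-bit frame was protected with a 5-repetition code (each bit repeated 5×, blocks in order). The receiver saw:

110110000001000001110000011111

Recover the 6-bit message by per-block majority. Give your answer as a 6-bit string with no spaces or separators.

Block 1 (11011): 4 ones → 1
Block 2 (00000): 0 ones → 0
Block 3 (01000): 1 one → 0
Block 4 (00111): 3 ones → 1
Block 5 (00000): 0 ones → 0
Block 6 (11111): 5 ones → 1

100101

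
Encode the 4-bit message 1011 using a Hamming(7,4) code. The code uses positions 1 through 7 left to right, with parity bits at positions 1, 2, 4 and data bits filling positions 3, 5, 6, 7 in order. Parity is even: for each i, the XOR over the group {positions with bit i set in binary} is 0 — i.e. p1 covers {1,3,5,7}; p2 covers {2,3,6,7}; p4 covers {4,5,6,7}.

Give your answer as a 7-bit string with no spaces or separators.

0110011

Place data at non-parity positions: p1 p2 1 p4 0 1 1
p1 (pos 1,3,5,7): XOR of data positions = 1⊕0⊕1 = 0
p2 (pos 2,3,6,7): XOR of data positions = 1⊕1⊕1 = 1
p4 (pos 4,5,6,7): XOR of data positions = 0⊕1⊕1 = 0
Codeword: 0110011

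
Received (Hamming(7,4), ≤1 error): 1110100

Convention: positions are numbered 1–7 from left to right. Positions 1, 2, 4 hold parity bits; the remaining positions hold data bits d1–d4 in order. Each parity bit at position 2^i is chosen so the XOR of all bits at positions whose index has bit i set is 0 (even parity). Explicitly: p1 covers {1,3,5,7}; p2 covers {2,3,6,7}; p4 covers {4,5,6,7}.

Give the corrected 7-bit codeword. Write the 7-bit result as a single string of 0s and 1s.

1110000

s1 (pos 1,3,5,7): 1⊕1⊕1⊕0 = 1
s2 (pos 2,3,6,7): 1⊕1⊕0⊕0 = 0
s4 (pos 4,5,6,7): 0⊕1⊕0⊕0 = 1
Syndrome s4…s1 = 101 → error at position 5.
Flip position 5: 1110100 → 1110000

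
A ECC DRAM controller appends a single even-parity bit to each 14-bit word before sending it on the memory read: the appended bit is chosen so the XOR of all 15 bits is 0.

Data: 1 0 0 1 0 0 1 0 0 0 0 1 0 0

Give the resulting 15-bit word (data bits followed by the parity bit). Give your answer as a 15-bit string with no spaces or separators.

100100100001000

XOR of the 14 data bits: 1⊕0⊕0⊕1⊕0⊕0⊕1⊕0⊕0⊕0⊕0⊕1⊕0⊕0 = 0
Parity bit = 0 (so all 15 bits XOR to 0).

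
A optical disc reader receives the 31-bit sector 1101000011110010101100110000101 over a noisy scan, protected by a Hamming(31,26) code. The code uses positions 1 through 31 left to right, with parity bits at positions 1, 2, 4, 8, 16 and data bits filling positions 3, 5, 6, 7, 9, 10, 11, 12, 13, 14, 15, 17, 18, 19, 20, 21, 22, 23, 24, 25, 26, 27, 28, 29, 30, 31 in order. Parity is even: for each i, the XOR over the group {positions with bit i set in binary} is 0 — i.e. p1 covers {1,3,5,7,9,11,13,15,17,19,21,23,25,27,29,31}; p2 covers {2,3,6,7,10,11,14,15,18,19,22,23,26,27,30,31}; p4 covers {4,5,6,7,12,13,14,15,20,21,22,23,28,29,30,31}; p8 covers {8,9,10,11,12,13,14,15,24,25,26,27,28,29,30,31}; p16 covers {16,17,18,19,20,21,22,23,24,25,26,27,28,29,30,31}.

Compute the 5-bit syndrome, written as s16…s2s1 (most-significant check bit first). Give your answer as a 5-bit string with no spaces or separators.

s1 (pos 1,3,5,7,9,11,13,15,17,19,21,23,25,27,29,31): 1⊕0⊕0⊕0⊕1⊕1⊕0⊕1⊕1⊕1⊕0⊕1⊕0⊕0⊕1⊕1 = 1
s2 (pos 2,3,6,7,10,11,14,15,18,19,22,23,26,27,30,31): 1⊕0⊕0⊕0⊕1⊕1⊕0⊕1⊕0⊕1⊕0⊕1⊕0⊕0⊕0⊕1 = 1
s4 (pos 4,5,6,7,12,13,14,15,20,21,22,23,28,29,30,31): 1⊕0⊕0⊕0⊕1⊕0⊕0⊕1⊕1⊕0⊕0⊕1⊕0⊕1⊕0⊕1 = 1
s8 (pos 8,9,10,11,12,13,14,15,24,25,26,27,28,29,30,31): 0⊕1⊕1⊕1⊕1⊕0⊕0⊕1⊕1⊕0⊕0⊕0⊕0⊕1⊕0⊕1 = 0
s16 (pos 16,17,18,19,20,21,22,23,24,25,26,27,28,29,30,31): 0⊕1⊕0⊕1⊕1⊕0⊕0⊕1⊕1⊕0⊕0⊕0⊕0⊕1⊕0⊕1 = 1
Syndrome s16…s1 = 10111 → error at position 23.

10111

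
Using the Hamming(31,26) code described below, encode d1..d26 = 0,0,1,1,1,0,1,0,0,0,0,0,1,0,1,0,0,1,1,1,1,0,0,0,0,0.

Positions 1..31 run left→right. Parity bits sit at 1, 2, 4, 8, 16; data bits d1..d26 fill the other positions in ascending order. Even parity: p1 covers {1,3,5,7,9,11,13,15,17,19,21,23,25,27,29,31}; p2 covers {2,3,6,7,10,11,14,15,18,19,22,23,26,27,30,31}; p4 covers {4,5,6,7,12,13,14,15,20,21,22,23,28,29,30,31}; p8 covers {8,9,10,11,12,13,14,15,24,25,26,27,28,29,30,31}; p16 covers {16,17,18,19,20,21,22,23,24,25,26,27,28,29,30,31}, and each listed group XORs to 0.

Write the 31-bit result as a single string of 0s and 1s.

1000011110100000010100111100000

Place data at non-parity positions: p1 p2 0 p4 0 1 1 p8 1 0 1 0 0 0 0 p16 0 1 0 1 0 0 1 1 1 1 0 0 0 0 0
p1 (pos 1,3,5,7,9,11,13,15,17,19,21,23,25,27,29,31): XOR of data positions = 0⊕0⊕1⊕1⊕1⊕0⊕0⊕0⊕0⊕0⊕1⊕1⊕0⊕0⊕0 = 1
p2 (pos 2,3,6,7,10,11,14,15,18,19,22,23,26,27,30,31): XOR of data positions = 0⊕1⊕1⊕0⊕1⊕0⊕0⊕1⊕0⊕0⊕1⊕1⊕0⊕0⊕0 = 0
p4 (pos 4,5,6,7,12,13,14,15,20,21,22,23,28,29,30,31): XOR of data positions = 0⊕1⊕1⊕0⊕0⊕0⊕0⊕1⊕0⊕0⊕1⊕0⊕0⊕0⊕0 = 0
p8 (pos 8,9,10,11,12,13,14,15,24,25,26,27,28,29,30,31): XOR of data positions = 1⊕0⊕1⊕0⊕0⊕0⊕0⊕1⊕1⊕1⊕0⊕0⊕0⊕0⊕0 = 1
p16 (pos 16,17,18,19,20,21,22,23,24,25,26,27,28,29,30,31): XOR of data positions = 0⊕1⊕0⊕1⊕0⊕0⊕1⊕1⊕1⊕1⊕0⊕0⊕0⊕0⊕0 = 0
Codeword: 1000011110100000010100111100000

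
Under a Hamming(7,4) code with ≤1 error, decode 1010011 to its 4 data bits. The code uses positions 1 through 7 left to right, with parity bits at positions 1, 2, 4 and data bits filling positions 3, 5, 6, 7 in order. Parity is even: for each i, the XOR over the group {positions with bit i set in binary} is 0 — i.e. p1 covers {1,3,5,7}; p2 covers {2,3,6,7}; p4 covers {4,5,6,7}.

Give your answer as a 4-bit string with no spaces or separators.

s1 (pos 1,3,5,7): 1⊕1⊕0⊕1 = 1
s2 (pos 2,3,6,7): 0⊕1⊕1⊕1 = 1
s4 (pos 4,5,6,7): 0⊕0⊕1⊕1 = 0
Syndrome s4…s1 = 011 → error at position 3.
Flip position 3: 1010011 → 1000011
Read data bits from positions 3,5,6,7: 0011

0011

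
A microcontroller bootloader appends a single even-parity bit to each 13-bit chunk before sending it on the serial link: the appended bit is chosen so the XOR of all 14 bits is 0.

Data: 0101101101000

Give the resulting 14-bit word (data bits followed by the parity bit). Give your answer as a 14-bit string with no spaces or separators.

01011011010000

XOR of the 13 data bits: 0⊕1⊕0⊕1⊕1⊕0⊕1⊕1⊕0⊕1⊕0⊕0⊕0 = 0
Parity bit = 0 (so all 14 bits XOR to 0).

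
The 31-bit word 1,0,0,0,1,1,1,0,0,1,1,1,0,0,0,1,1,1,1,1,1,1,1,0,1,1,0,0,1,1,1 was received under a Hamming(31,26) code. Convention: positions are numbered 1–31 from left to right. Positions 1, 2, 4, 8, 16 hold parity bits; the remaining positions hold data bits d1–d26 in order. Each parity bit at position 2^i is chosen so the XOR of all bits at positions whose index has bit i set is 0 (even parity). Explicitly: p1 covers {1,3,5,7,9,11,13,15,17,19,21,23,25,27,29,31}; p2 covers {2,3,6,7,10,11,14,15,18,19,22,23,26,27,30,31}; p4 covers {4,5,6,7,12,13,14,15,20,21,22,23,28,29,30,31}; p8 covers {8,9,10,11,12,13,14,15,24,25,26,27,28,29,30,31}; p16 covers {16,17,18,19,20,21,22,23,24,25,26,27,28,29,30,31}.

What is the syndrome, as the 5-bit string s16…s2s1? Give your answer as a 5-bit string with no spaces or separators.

10111

s1 (pos 1,3,5,7,9,11,13,15,17,19,21,23,25,27,29,31): 1⊕0⊕1⊕1⊕0⊕1⊕0⊕0⊕1⊕1⊕1⊕1⊕1⊕0⊕1⊕1 = 1
s2 (pos 2,3,6,7,10,11,14,15,18,19,22,23,26,27,30,31): 0⊕0⊕1⊕1⊕1⊕1⊕0⊕0⊕1⊕1⊕1⊕1⊕1⊕0⊕1⊕1 = 1
s4 (pos 4,5,6,7,12,13,14,15,20,21,22,23,28,29,30,31): 0⊕1⊕1⊕1⊕1⊕0⊕0⊕0⊕1⊕1⊕1⊕1⊕0⊕1⊕1⊕1 = 1
s8 (pos 8,9,10,11,12,13,14,15,24,25,26,27,28,29,30,31): 0⊕0⊕1⊕1⊕1⊕0⊕0⊕0⊕0⊕1⊕1⊕0⊕0⊕1⊕1⊕1 = 0
s16 (pos 16,17,18,19,20,21,22,23,24,25,26,27,28,29,30,31): 1⊕1⊕1⊕1⊕1⊕1⊕1⊕1⊕0⊕1⊕1⊕0⊕0⊕1⊕1⊕1 = 1
Syndrome s16…s1 = 10111 → error at position 23.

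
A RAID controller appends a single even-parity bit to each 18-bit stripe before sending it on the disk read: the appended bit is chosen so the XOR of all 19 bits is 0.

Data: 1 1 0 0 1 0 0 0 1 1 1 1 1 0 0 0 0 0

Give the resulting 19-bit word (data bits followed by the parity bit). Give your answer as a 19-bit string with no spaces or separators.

1100100011111000000

XOR of the 18 data bits: 1⊕1⊕0⊕0⊕1⊕0⊕0⊕0⊕1⊕1⊕1⊕1⊕1⊕0⊕0⊕0⊕0⊕0 = 0
Parity bit = 0 (so all 19 bits XOR to 0).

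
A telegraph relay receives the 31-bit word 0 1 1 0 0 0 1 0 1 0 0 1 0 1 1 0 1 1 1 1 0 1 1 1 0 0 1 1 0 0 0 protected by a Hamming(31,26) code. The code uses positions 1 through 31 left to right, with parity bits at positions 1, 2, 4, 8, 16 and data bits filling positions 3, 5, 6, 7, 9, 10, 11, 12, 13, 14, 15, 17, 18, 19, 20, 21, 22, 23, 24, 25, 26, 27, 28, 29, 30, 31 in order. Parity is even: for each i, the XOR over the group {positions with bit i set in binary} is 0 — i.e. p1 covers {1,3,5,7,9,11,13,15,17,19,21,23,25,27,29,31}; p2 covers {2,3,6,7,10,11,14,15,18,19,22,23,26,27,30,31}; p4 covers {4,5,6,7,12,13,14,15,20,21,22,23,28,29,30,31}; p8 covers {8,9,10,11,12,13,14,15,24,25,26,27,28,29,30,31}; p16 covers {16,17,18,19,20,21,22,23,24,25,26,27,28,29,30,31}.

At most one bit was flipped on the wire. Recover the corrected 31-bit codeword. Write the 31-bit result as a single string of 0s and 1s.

s1 (pos 1,3,5,7,9,11,13,15,17,19,21,23,25,27,29,31): 0⊕1⊕0⊕1⊕1⊕0⊕0⊕1⊕1⊕1⊕0⊕1⊕0⊕1⊕0⊕0 = 0
s2 (pos 2,3,6,7,10,11,14,15,18,19,22,23,26,27,30,31): 1⊕1⊕0⊕1⊕0⊕0⊕1⊕1⊕1⊕1⊕1⊕1⊕0⊕1⊕0⊕0 = 0
s4 (pos 4,5,6,7,12,13,14,15,20,21,22,23,28,29,30,31): 0⊕0⊕0⊕1⊕1⊕0⊕1⊕1⊕1⊕0⊕1⊕1⊕1⊕0⊕0⊕0 = 0
s8 (pos 8,9,10,11,12,13,14,15,24,25,26,27,28,29,30,31): 0⊕1⊕0⊕0⊕1⊕0⊕1⊕1⊕1⊕0⊕0⊕1⊕1⊕0⊕0⊕0 = 1
s16 (pos 16,17,18,19,20,21,22,23,24,25,26,27,28,29,30,31): 0⊕1⊕1⊕1⊕1⊕0⊕1⊕1⊕1⊕0⊕0⊕1⊕1⊕0⊕0⊕0 = 1
Syndrome s16…s1 = 11000 → error at position 24.
Flip position 24: 0110001010010110111101110011000 → 0110001010010110111101100011000

0110001010010110111101100011000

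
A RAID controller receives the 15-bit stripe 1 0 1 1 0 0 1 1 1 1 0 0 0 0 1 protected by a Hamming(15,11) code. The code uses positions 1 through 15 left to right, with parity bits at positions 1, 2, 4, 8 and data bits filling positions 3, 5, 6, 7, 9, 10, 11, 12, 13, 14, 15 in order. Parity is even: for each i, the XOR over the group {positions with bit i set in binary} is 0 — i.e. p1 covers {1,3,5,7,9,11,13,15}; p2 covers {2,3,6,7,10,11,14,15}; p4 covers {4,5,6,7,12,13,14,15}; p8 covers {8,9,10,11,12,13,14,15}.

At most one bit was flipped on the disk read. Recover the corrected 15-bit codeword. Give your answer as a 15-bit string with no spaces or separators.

101110111100001

s1 (pos 1,3,5,7,9,11,13,15): 1⊕1⊕0⊕1⊕1⊕0⊕0⊕1 = 1
s2 (pos 2,3,6,7,10,11,14,15): 0⊕1⊕0⊕1⊕1⊕0⊕0⊕1 = 0
s4 (pos 4,5,6,7,12,13,14,15): 1⊕0⊕0⊕1⊕0⊕0⊕0⊕1 = 1
s8 (pos 8,9,10,11,12,13,14,15): 1⊕1⊕1⊕0⊕0⊕0⊕0⊕1 = 0
Syndrome s8…s1 = 0101 → error at position 5.
Flip position 5: 101100111100001 → 101110111100001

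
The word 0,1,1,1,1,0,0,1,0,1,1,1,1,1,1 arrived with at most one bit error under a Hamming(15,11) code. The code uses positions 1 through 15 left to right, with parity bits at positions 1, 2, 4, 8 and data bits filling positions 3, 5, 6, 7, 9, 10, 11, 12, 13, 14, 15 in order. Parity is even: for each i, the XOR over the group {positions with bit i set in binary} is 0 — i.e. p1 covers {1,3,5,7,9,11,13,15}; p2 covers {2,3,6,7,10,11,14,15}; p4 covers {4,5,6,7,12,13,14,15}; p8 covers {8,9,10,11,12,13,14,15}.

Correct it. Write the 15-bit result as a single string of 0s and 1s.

011110011111111

s1 (pos 1,3,5,7,9,11,13,15): 0⊕1⊕1⊕0⊕0⊕1⊕1⊕1 = 1
s2 (pos 2,3,6,7,10,11,14,15): 1⊕1⊕0⊕0⊕1⊕1⊕1⊕1 = 0
s4 (pos 4,5,6,7,12,13,14,15): 1⊕1⊕0⊕0⊕1⊕1⊕1⊕1 = 0
s8 (pos 8,9,10,11,12,13,14,15): 1⊕0⊕1⊕1⊕1⊕1⊕1⊕1 = 1
Syndrome s8…s1 = 1001 → error at position 9.
Flip position 9: 011110010111111 → 011110011111111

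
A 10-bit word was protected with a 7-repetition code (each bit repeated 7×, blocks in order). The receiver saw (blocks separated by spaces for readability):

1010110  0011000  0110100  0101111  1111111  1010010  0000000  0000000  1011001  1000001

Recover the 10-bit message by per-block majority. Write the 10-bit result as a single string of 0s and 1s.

Block 1 (1010110): 4 ones → 1
Block 2 (0011000): 2 ones → 0
Block 3 (0110100): 3 ones → 0
Block 4 (0101111): 5 ones → 1
Block 5 (1111111): 7 ones → 1
Block 6 (1010010): 3 ones → 0
Block 7 (0000000): 0 ones → 0
Block 8 (0000000): 0 ones → 0
Block 9 (1011001): 4 ones → 1
Block 10 (1000001): 2 ones → 0

1001100010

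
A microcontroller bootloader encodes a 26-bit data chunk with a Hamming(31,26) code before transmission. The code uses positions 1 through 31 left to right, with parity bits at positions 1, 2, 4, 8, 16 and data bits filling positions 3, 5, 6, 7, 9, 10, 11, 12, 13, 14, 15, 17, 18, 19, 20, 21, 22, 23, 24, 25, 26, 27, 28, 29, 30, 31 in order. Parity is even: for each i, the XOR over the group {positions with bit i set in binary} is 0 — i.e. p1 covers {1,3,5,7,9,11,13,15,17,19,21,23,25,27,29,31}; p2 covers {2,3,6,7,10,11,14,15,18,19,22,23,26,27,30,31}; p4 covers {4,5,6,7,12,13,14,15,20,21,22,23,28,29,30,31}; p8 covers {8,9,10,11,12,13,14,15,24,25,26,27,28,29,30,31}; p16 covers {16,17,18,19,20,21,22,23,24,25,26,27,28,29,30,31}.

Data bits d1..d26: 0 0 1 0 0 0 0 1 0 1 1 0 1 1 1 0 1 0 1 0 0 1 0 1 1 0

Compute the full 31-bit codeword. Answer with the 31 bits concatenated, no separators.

0000010100010110011101010010110

Place data at non-parity positions: p1 p2 0 p4 0 1 0 p8 0 0 0 1 0 1 1 p16 0 1 1 1 0 1 0 1 0 0 1 0 1 1 0
p1 (pos 1,3,5,7,9,11,13,15,17,19,21,23,25,27,29,31): XOR of data positions = 0⊕0⊕0⊕0⊕0⊕0⊕1⊕0⊕1⊕0⊕0⊕0⊕1⊕1⊕0 = 0
p2 (pos 2,3,6,7,10,11,14,15,18,19,22,23,26,27,30,31): XOR of data positions = 0⊕1⊕0⊕0⊕0⊕1⊕1⊕1⊕1⊕1⊕0⊕0⊕1⊕1⊕0 = 0
p4 (pos 4,5,6,7,12,13,14,15,20,21,22,23,28,29,30,31): XOR of data positions = 0⊕1⊕0⊕1⊕0⊕1⊕1⊕1⊕0⊕1⊕0⊕0⊕1⊕1⊕0 = 0
p8 (pos 8,9,10,11,12,13,14,15,24,25,26,27,28,29,30,31): XOR of data positions = 0⊕0⊕0⊕1⊕0⊕1⊕1⊕1⊕0⊕0⊕1⊕0⊕1⊕1⊕0 = 1
p16 (pos 16,17,18,19,20,21,22,23,24,25,26,27,28,29,30,31): XOR of data positions = 0⊕1⊕1⊕1⊕0⊕1⊕0⊕1⊕0⊕0⊕1⊕0⊕1⊕1⊕0 = 0
Codeword: 0000010100010110011101010010110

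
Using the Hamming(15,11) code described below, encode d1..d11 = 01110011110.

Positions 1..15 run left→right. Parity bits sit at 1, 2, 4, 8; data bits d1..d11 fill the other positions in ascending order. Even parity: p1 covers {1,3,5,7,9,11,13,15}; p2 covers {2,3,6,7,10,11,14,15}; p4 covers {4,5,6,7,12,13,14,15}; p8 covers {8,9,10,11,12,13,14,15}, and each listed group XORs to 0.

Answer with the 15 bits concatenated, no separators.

Place data at non-parity positions: p1 p2 0 p4 1 1 1 p8 0 0 1 1 1 1 0
p1 (pos 1,3,5,7,9,11,13,15): XOR of data positions = 0⊕1⊕1⊕0⊕1⊕1⊕0 = 0
p2 (pos 2,3,6,7,10,11,14,15): XOR of data positions = 0⊕1⊕1⊕0⊕1⊕1⊕0 = 0
p4 (pos 4,5,6,7,12,13,14,15): XOR of data positions = 1⊕1⊕1⊕1⊕1⊕1⊕0 = 0
p8 (pos 8,9,10,11,12,13,14,15): XOR of data positions = 0⊕0⊕1⊕1⊕1⊕1⊕0 = 0
Codeword: 000011100011110

000011100011110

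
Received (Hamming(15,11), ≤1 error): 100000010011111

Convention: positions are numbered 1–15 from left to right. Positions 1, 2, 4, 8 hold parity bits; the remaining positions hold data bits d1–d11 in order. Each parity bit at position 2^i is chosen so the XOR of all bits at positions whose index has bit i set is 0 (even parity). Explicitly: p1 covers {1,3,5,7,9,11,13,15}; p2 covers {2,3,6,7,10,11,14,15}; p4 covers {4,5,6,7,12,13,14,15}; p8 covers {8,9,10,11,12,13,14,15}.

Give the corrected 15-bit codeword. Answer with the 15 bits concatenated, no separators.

110000010011111

s1 (pos 1,3,5,7,9,11,13,15): 1⊕0⊕0⊕0⊕0⊕1⊕1⊕1 = 0
s2 (pos 2,3,6,7,10,11,14,15): 0⊕0⊕0⊕0⊕0⊕1⊕1⊕1 = 1
s4 (pos 4,5,6,7,12,13,14,15): 0⊕0⊕0⊕0⊕1⊕1⊕1⊕1 = 0
s8 (pos 8,9,10,11,12,13,14,15): 1⊕0⊕0⊕1⊕1⊕1⊕1⊕1 = 0
Syndrome s8…s1 = 0010 → error at position 2.
Flip position 2: 100000010011111 → 110000010011111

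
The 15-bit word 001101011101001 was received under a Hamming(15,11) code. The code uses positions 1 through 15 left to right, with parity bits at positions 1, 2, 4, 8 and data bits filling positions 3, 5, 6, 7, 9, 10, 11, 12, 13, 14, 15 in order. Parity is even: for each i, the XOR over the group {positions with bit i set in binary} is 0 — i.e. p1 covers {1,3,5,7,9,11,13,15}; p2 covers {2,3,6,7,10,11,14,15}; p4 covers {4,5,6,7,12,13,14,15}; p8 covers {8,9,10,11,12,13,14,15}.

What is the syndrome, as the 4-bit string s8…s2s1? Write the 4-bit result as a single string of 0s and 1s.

1001

s1 (pos 1,3,5,7,9,11,13,15): 0⊕1⊕0⊕0⊕1⊕0⊕0⊕1 = 1
s2 (pos 2,3,6,7,10,11,14,15): 0⊕1⊕1⊕0⊕1⊕0⊕0⊕1 = 0
s4 (pos 4,5,6,7,12,13,14,15): 1⊕0⊕1⊕0⊕1⊕0⊕0⊕1 = 0
s8 (pos 8,9,10,11,12,13,14,15): 1⊕1⊕1⊕0⊕1⊕0⊕0⊕1 = 1
Syndrome s8…s1 = 1001 → error at position 9.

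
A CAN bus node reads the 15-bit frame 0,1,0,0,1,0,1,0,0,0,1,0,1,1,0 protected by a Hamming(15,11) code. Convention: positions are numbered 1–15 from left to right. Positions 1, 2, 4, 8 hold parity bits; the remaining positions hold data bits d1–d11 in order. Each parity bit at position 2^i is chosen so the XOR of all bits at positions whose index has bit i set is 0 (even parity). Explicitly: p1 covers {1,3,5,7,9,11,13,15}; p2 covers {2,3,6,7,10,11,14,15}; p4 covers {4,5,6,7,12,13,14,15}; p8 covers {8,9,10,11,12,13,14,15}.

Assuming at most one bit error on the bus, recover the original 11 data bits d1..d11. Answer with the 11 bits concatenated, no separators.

s1 (pos 1,3,5,7,9,11,13,15): 0⊕0⊕1⊕1⊕0⊕1⊕1⊕0 = 0
s2 (pos 2,3,6,7,10,11,14,15): 1⊕0⊕0⊕1⊕0⊕1⊕1⊕0 = 0
s4 (pos 4,5,6,7,12,13,14,15): 0⊕1⊕0⊕1⊕0⊕1⊕1⊕0 = 0
s8 (pos 8,9,10,11,12,13,14,15): 0⊕0⊕0⊕1⊕0⊕1⊕1⊕0 = 1
Syndrome s8…s1 = 1000 → error at position 8.
Flip position 8: 010010100010110 → 010010110010110
Read data bits from positions 3,5,6,7,9,10,11,12,13,14,15: 01010010110

01010010110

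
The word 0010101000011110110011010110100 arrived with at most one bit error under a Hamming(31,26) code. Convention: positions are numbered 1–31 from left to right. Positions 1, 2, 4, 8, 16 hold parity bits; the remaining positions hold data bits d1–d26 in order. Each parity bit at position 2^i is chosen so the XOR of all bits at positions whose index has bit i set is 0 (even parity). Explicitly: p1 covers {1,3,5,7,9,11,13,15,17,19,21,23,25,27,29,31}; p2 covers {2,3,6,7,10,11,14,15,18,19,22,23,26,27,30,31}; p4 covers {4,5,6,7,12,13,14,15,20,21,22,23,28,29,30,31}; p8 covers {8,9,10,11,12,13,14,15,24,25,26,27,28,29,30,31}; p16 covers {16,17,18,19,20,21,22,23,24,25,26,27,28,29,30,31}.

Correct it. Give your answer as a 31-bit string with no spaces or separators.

0010001000011110110011010110100

s1 (pos 1,3,5,7,9,11,13,15,17,19,21,23,25,27,29,31): 0⊕1⊕1⊕1⊕0⊕0⊕1⊕1⊕1⊕0⊕1⊕0⊕0⊕1⊕1⊕0 = 1
s2 (pos 2,3,6,7,10,11,14,15,18,19,22,23,26,27,30,31): 0⊕1⊕0⊕1⊕0⊕0⊕1⊕1⊕1⊕0⊕1⊕0⊕1⊕1⊕0⊕0 = 0
s4 (pos 4,5,6,7,12,13,14,15,20,21,22,23,28,29,30,31): 0⊕1⊕0⊕1⊕1⊕1⊕1⊕1⊕0⊕1⊕1⊕0⊕0⊕1⊕0⊕0 = 1
s8 (pos 8,9,10,11,12,13,14,15,24,25,26,27,28,29,30,31): 0⊕0⊕0⊕0⊕1⊕1⊕1⊕1⊕1⊕0⊕1⊕1⊕0⊕1⊕0⊕0 = 0
s16 (pos 16,17,18,19,20,21,22,23,24,25,26,27,28,29,30,31): 0⊕1⊕1⊕0⊕0⊕1⊕1⊕0⊕1⊕0⊕1⊕1⊕0⊕1⊕0⊕0 = 0
Syndrome s16…s1 = 00101 → error at position 5.
Flip position 5: 0010101000011110110011010110100 → 0010001000011110110011010110100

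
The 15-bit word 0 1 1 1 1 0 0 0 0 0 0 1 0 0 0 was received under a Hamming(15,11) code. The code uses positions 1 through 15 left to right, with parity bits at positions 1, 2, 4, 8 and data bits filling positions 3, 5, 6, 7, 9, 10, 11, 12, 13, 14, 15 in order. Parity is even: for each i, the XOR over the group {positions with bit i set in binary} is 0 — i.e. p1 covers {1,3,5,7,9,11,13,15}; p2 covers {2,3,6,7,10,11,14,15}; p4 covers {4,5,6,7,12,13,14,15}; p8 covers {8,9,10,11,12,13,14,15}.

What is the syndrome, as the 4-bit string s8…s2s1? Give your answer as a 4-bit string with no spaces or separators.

s1 (pos 1,3,5,7,9,11,13,15): 0⊕1⊕1⊕0⊕0⊕0⊕0⊕0 = 0
s2 (pos 2,3,6,7,10,11,14,15): 1⊕1⊕0⊕0⊕0⊕0⊕0⊕0 = 0
s4 (pos 4,5,6,7,12,13,14,15): 1⊕1⊕0⊕0⊕1⊕0⊕0⊕0 = 1
s8 (pos 8,9,10,11,12,13,14,15): 0⊕0⊕0⊕0⊕1⊕0⊕0⊕0 = 1
Syndrome s8…s1 = 1100 → error at position 12.

1100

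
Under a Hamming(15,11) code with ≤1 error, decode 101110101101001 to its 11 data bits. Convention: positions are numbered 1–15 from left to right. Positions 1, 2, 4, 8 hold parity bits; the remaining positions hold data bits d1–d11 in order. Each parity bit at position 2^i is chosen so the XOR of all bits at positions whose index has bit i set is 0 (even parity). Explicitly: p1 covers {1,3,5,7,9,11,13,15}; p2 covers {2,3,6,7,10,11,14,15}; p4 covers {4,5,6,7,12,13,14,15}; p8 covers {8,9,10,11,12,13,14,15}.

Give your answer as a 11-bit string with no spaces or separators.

s1 (pos 1,3,5,7,9,11,13,15): 1⊕1⊕1⊕1⊕1⊕0⊕0⊕1 = 0
s2 (pos 2,3,6,7,10,11,14,15): 0⊕1⊕0⊕1⊕1⊕0⊕0⊕1 = 0
s4 (pos 4,5,6,7,12,13,14,15): 1⊕1⊕0⊕1⊕1⊕0⊕0⊕1 = 1
s8 (pos 8,9,10,11,12,13,14,15): 0⊕1⊕1⊕0⊕1⊕0⊕0⊕1 = 0
Syndrome s8…s1 = 0100 → error at position 4.
Flip position 4: 101110101101001 → 101010101101001
Read data bits from positions 3,5,6,7,9,10,11,12,13,14,15: 11011101001

11011101001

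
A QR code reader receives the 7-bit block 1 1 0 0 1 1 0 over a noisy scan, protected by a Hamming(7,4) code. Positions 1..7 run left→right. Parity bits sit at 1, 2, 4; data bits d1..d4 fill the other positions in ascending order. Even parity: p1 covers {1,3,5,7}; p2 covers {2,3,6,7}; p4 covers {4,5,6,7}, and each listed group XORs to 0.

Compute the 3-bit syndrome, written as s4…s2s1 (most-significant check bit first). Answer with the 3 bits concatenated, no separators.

s1 (pos 1,3,5,7): 1⊕0⊕1⊕0 = 0
s2 (pos 2,3,6,7): 1⊕0⊕1⊕0 = 0
s4 (pos 4,5,6,7): 0⊕1⊕1⊕0 = 0
Syndrome s4…s1 = 000 → no error.

000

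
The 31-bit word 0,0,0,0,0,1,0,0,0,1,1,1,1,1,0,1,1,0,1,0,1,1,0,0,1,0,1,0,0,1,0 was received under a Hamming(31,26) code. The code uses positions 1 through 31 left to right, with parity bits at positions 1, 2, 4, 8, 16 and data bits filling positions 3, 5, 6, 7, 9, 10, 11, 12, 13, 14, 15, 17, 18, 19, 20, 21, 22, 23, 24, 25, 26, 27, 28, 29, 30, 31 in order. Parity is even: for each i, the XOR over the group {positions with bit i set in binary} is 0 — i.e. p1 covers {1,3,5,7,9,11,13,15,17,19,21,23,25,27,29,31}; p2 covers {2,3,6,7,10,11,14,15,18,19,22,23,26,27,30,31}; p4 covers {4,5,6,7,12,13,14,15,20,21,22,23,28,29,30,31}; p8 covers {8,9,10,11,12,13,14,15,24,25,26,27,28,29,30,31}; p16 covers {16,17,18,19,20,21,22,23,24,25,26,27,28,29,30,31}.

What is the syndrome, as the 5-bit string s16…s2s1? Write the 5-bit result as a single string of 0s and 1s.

00101

s1 (pos 1,3,5,7,9,11,13,15,17,19,21,23,25,27,29,31): 0⊕0⊕0⊕0⊕0⊕1⊕1⊕0⊕1⊕1⊕1⊕0⊕1⊕1⊕0⊕0 = 1
s2 (pos 2,3,6,7,10,11,14,15,18,19,22,23,26,27,30,31): 0⊕0⊕1⊕0⊕1⊕1⊕1⊕0⊕0⊕1⊕1⊕0⊕0⊕1⊕1⊕0 = 0
s4 (pos 4,5,6,7,12,13,14,15,20,21,22,23,28,29,30,31): 0⊕0⊕1⊕0⊕1⊕1⊕1⊕0⊕0⊕1⊕1⊕0⊕0⊕0⊕1⊕0 = 1
s8 (pos 8,9,10,11,12,13,14,15,24,25,26,27,28,29,30,31): 0⊕0⊕1⊕1⊕1⊕1⊕1⊕0⊕0⊕1⊕0⊕1⊕0⊕0⊕1⊕0 = 0
s16 (pos 16,17,18,19,20,21,22,23,24,25,26,27,28,29,30,31): 1⊕1⊕0⊕1⊕0⊕1⊕1⊕0⊕0⊕1⊕0⊕1⊕0⊕0⊕1⊕0 = 0
Syndrome s16…s1 = 00101 → error at position 5.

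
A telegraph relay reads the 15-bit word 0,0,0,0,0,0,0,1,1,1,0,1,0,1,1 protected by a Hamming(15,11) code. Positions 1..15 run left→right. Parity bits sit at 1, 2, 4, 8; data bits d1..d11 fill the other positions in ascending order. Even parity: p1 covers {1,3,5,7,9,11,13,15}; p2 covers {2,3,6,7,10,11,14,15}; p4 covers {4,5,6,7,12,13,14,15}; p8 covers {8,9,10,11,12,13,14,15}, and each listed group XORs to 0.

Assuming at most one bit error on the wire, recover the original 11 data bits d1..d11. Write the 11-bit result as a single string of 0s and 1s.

00101101011

s1 (pos 1,3,5,7,9,11,13,15): 0⊕0⊕0⊕0⊕1⊕0⊕0⊕1 = 0
s2 (pos 2,3,6,7,10,11,14,15): 0⊕0⊕0⊕0⊕1⊕0⊕1⊕1 = 1
s4 (pos 4,5,6,7,12,13,14,15): 0⊕0⊕0⊕0⊕1⊕0⊕1⊕1 = 1
s8 (pos 8,9,10,11,12,13,14,15): 1⊕1⊕1⊕0⊕1⊕0⊕1⊕1 = 0
Syndrome s8…s1 = 0110 → error at position 6.
Flip position 6: 000000011101011 → 000001011101011
Read data bits from positions 3,5,6,7,9,10,11,12,13,14,15: 00101101011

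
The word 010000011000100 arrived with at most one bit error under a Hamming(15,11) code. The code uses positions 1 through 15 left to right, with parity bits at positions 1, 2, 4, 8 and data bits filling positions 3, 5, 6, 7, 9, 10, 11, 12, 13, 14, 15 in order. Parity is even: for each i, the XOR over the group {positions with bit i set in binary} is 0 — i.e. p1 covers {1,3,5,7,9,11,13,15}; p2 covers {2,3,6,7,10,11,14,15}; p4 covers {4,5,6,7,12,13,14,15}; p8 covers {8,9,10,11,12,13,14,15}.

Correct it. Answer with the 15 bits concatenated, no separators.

s1 (pos 1,3,5,7,9,11,13,15): 0⊕0⊕0⊕0⊕1⊕0⊕1⊕0 = 0
s2 (pos 2,3,6,7,10,11,14,15): 1⊕0⊕0⊕0⊕0⊕0⊕0⊕0 = 1
s4 (pos 4,5,6,7,12,13,14,15): 0⊕0⊕0⊕0⊕0⊕1⊕0⊕0 = 1
s8 (pos 8,9,10,11,12,13,14,15): 1⊕1⊕0⊕0⊕0⊕1⊕0⊕0 = 1
Syndrome s8…s1 = 1110 → error at position 14.
Flip position 14: 010000011000100 → 010000011000110

010000011000110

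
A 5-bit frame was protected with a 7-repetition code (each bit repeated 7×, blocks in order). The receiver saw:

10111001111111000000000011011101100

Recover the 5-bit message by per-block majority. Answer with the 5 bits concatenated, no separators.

Block 1 (1011100): 4 ones → 1
Block 2 (1111111): 7 ones → 1
Block 3 (0000000): 0 ones → 0
Block 4 (0001101): 3 ones → 0
Block 5 (1101100): 4 ones → 1

11001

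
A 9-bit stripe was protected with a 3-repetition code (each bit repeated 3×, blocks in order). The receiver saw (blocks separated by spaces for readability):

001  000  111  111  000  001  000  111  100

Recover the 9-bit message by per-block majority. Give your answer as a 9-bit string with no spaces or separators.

001100010

Block 1 (001): 1 one → 0
Block 2 (000): 0 ones → 0
Block 3 (111): 3 ones → 1
Block 4 (111): 3 ones → 1
Block 5 (000): 0 ones → 0
Block 6 (001): 1 one → 0
Block 7 (000): 0 ones → 0
Block 8 (111): 3 ones → 1
Block 9 (100): 1 one → 0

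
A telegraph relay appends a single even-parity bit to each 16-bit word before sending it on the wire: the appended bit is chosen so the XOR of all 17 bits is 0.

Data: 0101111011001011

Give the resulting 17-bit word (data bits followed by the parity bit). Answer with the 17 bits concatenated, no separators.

01011110110010110

XOR of the 16 data bits: 0⊕1⊕0⊕1⊕1⊕1⊕1⊕0⊕1⊕1⊕0⊕0⊕1⊕0⊕1⊕1 = 0
Parity bit = 0 (so all 17 bits XOR to 0).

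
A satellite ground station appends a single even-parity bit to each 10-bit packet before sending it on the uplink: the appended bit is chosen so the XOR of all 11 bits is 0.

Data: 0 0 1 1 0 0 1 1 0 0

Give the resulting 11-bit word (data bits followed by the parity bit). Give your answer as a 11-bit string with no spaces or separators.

00110011000

XOR of the 10 data bits: 0⊕0⊕1⊕1⊕0⊕0⊕1⊕1⊕0⊕0 = 0
Parity bit = 0 (so all 11 bits XOR to 0).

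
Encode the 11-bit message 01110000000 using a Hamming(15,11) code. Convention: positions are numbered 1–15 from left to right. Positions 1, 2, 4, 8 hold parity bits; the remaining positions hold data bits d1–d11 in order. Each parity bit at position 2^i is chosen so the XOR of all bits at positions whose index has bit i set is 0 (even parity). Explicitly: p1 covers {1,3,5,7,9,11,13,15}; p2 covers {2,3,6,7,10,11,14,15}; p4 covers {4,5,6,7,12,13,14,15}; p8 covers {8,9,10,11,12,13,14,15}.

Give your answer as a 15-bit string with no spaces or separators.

000111100000000

Place data at non-parity positions: p1 p2 0 p4 1 1 1 p8 0 0 0 0 0 0 0
p1 (pos 1,3,5,7,9,11,13,15): XOR of data positions = 0⊕1⊕1⊕0⊕0⊕0⊕0 = 0
p2 (pos 2,3,6,7,10,11,14,15): XOR of data positions = 0⊕1⊕1⊕0⊕0⊕0⊕0 = 0
p4 (pos 4,5,6,7,12,13,14,15): XOR of data positions = 1⊕1⊕1⊕0⊕0⊕0⊕0 = 1
p8 (pos 8,9,10,11,12,13,14,15): XOR of data positions = 0⊕0⊕0⊕0⊕0⊕0⊕0 = 0
Codeword: 000111100000000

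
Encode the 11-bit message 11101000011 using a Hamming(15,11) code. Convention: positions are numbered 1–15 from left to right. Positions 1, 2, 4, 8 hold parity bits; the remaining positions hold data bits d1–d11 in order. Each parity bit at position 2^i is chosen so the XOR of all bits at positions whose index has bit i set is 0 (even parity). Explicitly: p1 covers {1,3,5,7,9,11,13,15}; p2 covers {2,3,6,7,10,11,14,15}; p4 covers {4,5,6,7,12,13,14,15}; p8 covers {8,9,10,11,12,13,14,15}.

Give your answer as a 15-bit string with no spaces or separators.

Place data at non-parity positions: p1 p2 1 p4 1 1 0 p8 1 0 0 0 0 1 1
p1 (pos 1,3,5,7,9,11,13,15): XOR of data positions = 1⊕1⊕0⊕1⊕0⊕0⊕1 = 0
p2 (pos 2,3,6,7,10,11,14,15): XOR of data positions = 1⊕1⊕0⊕0⊕0⊕1⊕1 = 0
p4 (pos 4,5,6,7,12,13,14,15): XOR of data positions = 1⊕1⊕0⊕0⊕0⊕1⊕1 = 0
p8 (pos 8,9,10,11,12,13,14,15): XOR of data positions = 1⊕0⊕0⊕0⊕0⊕1⊕1 = 1
Codeword: 001011011000011

001011011000011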